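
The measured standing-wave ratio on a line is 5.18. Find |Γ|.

|Γ| = (S − 1)/(S + 1) = (5.18 − 1)/(5.18 + 1) = 4.18/6.18

|Γ| ≈ 0.676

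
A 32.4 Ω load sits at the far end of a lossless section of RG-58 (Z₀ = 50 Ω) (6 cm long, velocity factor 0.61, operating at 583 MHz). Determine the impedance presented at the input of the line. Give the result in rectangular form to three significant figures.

Z_in ≈ 65.4 + j19.7 Ω

λ = v/f = 0.61·c / 583 MHz = 0.314 m
βl = 2π·l/λ = 2π × 0.191 = 68.8°
tan(βl) = tan(68.8°) = 2.58
Z_in = Z_0·(Z_L + jZ_0·tanβl)/(Z_0 + jZ_L·tanβl)
     = 50·(32.4 + j129)/(50 + j83.6)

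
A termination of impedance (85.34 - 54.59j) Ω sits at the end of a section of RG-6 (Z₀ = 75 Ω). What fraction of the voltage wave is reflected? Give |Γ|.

|Γ| ≈ 0.328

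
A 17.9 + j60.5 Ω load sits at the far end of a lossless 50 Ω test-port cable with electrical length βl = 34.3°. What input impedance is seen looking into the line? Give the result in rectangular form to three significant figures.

tan(βl) = tan(34.3°) = 0.682
Z_in = Z_0·(Z_L + jZ_0·tanβl)/(Z_0 + jZ_L·tanβl)
     = 50·(17.9 + j94.6)/(8.73 + j12.2)

Z_in ≈ 291 + j135 Ω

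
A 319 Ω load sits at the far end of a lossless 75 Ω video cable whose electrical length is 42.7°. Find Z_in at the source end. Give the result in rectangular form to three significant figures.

tan(βl) = tan(42.7°) = 0.923
Z_in = Z_0·(Z_L + jZ_0·tanβl)/(Z_0 + jZ_L·tanβl)
     = 75·(319 + j69.2)/(75 + j294)

Z_in ≈ 36 − j72.1 Ω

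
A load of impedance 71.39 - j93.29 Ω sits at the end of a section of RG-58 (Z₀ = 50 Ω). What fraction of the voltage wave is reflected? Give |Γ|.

|Γ| ≈ 0.625

Γ = (Z_L − Z_0)/(Z_L + Z_0) = (21.39 − j93.29)/(121.4 − j93.29)
|Γ| = 95.7/153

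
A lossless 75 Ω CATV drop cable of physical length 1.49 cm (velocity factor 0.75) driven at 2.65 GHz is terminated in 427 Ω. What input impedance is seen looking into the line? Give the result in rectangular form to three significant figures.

λ = v/f = 0.75·c / 2.65 GHz = 0.0849 m
βl = 2π·l/λ = 2π × 0.175 = 63.2°
tan(βl) = tan(63.2°) = 1.98
Z_in = Z_0·(Z_L + jZ_0·tanβl)/(Z_0 + jZ_L·tanβl)
     = 75·(427 + j148)/(75 + j844)

Z_in ≈ 16.4 − j36.5 Ω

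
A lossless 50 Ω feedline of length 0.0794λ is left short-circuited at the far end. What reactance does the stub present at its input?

X_in ≈ 27.2 Ω (inductive)

βl = 2π × 0.0794 = 28.6°
tan(βl) = 0.545
For a short-circuited stub, Z_in = jZ_0·tan(βl)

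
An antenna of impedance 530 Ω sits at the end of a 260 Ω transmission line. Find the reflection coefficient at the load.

Γ = 0.342

Γ = (Z_L − Z_0)/(Z_L + Z_0) = (530 − 260)/(530 + 260) = 270/790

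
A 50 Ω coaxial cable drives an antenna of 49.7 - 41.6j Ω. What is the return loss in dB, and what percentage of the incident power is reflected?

Γ = (-0.3 − j41.6)/(99.7 − j41.6), |Γ| = 0.385
RL = −20·log₁₀(0.385) = 8.29 dB
P_refl/P_inc = |Γ|² = 0.148

RL ≈ 8.29 dB; 14.8% of incident power reflected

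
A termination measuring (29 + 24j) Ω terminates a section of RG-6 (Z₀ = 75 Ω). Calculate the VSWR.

VSWR ≈ 2.89

Γ = (Z_L − Z_0)/(Z_L + Z_0) = (-46 + j24)/(104 + j24)
|Γ| = 51.9/107 = 0.486
VSWR = (1 + |Γ|)/(1 − |Γ|) = 1.49/0.514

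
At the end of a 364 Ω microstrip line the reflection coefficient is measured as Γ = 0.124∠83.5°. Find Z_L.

Z_L ≈ 363 + j90.8 Ω

Z_L = Z_0·(1 + Γ)/(1 − Γ) = 364·(1.01 + j0.123)/(0.986 − j0.123)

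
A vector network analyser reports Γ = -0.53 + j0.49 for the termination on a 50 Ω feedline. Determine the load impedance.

Z_L ≈ 9.28 + j19 Ω

Z_L = Z_0·(1 + Γ)/(1 − Γ) = 50·(0.47 + j0.49)/(1.53 − j0.49)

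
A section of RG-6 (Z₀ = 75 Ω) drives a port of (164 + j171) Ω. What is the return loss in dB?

RL ≈ 3.66 dB

Γ = (89 + j171)/(239 + j171), |Γ| = 0.656
RL = −20·log₁₀|Γ| = −20·log₁₀(0.656)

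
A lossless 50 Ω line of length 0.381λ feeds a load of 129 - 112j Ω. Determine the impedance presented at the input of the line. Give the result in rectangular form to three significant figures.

βl = 2π × 0.381 = 137°
tan(βl) = tan(137°) = -0.927
Z_in = Z_0·(Z_L + jZ_0·tanβl)/(Z_0 + jZ_L·tanβl)
     = 50·(129 − j158)/(-53.9 − j120)

Z_in ≈ 34.9 + j69.6 Ω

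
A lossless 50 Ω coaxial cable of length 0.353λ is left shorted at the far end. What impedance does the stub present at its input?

Z_in ≈ −j66.2 Ω

βl = 2π × 0.353 = 127°
tan(βl) = -1.32
For a shorted stub, Z_in = jZ_0·tan(βl)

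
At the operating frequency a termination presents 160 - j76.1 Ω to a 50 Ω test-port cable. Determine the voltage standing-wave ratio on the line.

VSWR ≈ 3.99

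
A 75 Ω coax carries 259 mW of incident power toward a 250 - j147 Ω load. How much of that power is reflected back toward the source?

P_reflected ≈ 106 mW

|Γ| = |(175 − j147)/(325 − j147)| = 0.641
|Γ|² = 0.411
P_refl = |Γ|²·P_inc = 106 mW, P_del = (1 − |Γ|²)·P_inc = 153 mW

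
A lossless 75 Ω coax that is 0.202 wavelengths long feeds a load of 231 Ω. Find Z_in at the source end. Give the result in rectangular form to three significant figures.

βl = 2π × 0.202 = 72.7°
tan(βl) = tan(72.7°) = 3.21
Z_in = Z_0·(Z_L + jZ_0·tanβl)/(Z_0 + jZ_L·tanβl)
     = 75·(231 + j241)/(75 + j743)

Z_in ≈ 26.4 − j20.7 Ω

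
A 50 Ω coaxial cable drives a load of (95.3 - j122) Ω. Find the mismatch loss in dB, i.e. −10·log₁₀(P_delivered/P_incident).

Γ = (45.3 − j122)/(145.3 − j122), |Γ| = 0.686
|Γ|² = 0.47, so P_del/P_inc = 1 − |Γ|² = 0.53
ML = −10·log₁₀(1 − |Γ|²)

mismatch loss ≈ 2.76 dB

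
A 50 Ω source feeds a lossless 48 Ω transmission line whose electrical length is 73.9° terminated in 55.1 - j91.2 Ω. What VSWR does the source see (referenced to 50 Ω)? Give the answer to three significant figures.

tan(βl) = 3.46
Z_in = Z_0·(Z_L + jZ_0·tanβl)/(Z_0 + jZ_L·tanβl) = 9.77 + j4.78 Ω
Γ_s = (Z_in − Z_s)/(Z_in + Z_s) = (-40.2 + j4.78)/(59.8 + j4.78), |Γ_s| = 0.676
VSWR = (1 + |Γ_s|)/(1 − |Γ_s|)

VSWR ≈ 5.16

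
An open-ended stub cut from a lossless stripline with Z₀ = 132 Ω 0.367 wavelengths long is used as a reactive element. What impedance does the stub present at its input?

βl = 2π × 0.367 = 132°
tan(βl) = -1.11
For an open-ended stub, Z_in = −jZ_0·cot(βl) = −jZ_0/tan(βl)

Z_in ≈ +j119 Ω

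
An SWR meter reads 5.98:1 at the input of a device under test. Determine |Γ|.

|Γ| ≈ 0.713

|Γ| = (S − 1)/(S + 1) = (5.98 − 1)/(5.98 + 1) = 4.98/6.98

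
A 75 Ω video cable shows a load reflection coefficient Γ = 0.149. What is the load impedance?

Z_L ≈ 101 Ω

Z_L = Z_0·(1 + Γ)/(1 − Γ) = 75·(1.15)/(0.851)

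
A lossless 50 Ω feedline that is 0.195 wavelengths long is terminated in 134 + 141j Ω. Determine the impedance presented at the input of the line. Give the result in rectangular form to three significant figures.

Z_in ≈ 11.4 − j28.5 Ω

βl = 2π × 0.195 = 70.2°
tan(βl) = tan(70.2°) = 2.78
Z_in = Z_0·(Z_L + jZ_0·tanβl)/(Z_0 + jZ_L·tanβl)
     = 50·(134 + j280)/(-342 + j372)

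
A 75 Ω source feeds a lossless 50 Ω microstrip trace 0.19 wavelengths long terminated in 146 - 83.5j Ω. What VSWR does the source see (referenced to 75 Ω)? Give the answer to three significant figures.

VSWR ≈ 5.8

βl = 2π × 0.19 = 68.4°
tan(βl) = 2.53
Z_in = Z_0·(Z_L + jZ_0·tanβl)/(Z_0 + jZ_L·tanβl) = 13.2 − j10.5 Ω
Γ_s = (Z_in − Z_s)/(Z_in + Z_s) = (-61.8 − j10.5)/(88.2 − j10.5), |Γ_s| = 0.706
VSWR = (1 + |Γ_s|)/(1 − |Γ_s|)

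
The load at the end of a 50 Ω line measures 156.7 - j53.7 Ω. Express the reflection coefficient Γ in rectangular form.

Γ = (Z_L − Z_0)/(Z_L + Z_0) = (106.7 − j53.7)/(206.7 − j53.7)

Γ ≈ 0.547 − j0.118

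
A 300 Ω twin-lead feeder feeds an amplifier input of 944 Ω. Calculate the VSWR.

For a purely resistive load, VSWR = R_L/Z_0 or Z_0/R_L (whichever > 1) = 944/300

VSWR ≈ 3.15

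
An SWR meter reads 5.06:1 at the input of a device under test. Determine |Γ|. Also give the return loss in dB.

|Γ| ≈ 0.67; return loss ≈ 3.48 dB

|Γ| = (S − 1)/(S + 1) = (5.06 − 1)/(5.06 + 1) = 4.06/6.06
RL = −20·log₁₀|Γ| = −20·log₁₀(0.67)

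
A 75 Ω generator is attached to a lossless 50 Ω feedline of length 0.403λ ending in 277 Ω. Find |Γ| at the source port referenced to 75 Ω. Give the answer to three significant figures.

βl = 2π × 0.403 = 145°
tan(βl) = -0.698
Z_in = Z_0·(Z_L + jZ_0·tanβl)/(Z_0 + jZ_L·tanβl) = 25.8 + j64.9 Ω
Γ_s = (Z_in − Z_s)/(Z_in + Z_s) = (-49.2 + j64.9)/(101 + j64.9), |Γ_s| = 0.679

|Γ| ≈ 0.679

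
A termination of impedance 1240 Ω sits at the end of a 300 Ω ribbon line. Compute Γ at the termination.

Γ = (Z_L − Z_0)/(Z_L + Z_0) = (1240 − 300)/(1240 + 300) = 940/1540

Γ = 0.61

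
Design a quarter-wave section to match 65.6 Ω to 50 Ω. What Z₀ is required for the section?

Z_qwt ≈ 57.3 Ω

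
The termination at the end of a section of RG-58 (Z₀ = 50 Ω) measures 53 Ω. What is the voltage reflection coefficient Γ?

Γ = (Z_L − Z_0)/(Z_L + Z_0) = (53 − 50)/(53 + 50) = 3/103

Γ = 0.0291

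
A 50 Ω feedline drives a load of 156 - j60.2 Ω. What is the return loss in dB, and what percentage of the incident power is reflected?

RL ≈ 4.91 dB; 32.3% of incident power reflected

Γ = (106 − j60.2)/(206 − j60.2), |Γ| = 0.568
RL = −20·log₁₀(0.568) = 4.91 dB
P_refl/P_inc = |Γ|² = 0.323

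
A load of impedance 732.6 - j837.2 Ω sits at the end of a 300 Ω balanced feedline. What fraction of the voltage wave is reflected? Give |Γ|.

Γ = (Z_L − Z_0)/(Z_L + Z_0) = (432.6 − j837.2)/(1033 − j837.2)
|Γ| = 942/1330

|Γ| ≈ 0.709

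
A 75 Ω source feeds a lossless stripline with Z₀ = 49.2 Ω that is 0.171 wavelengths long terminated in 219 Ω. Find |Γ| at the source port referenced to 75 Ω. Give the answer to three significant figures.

βl = 2π × 0.171 = 61.6°
tan(βl) = 1.85
Z_in = Z_0·(Z_L + jZ_0·tanβl)/(Z_0 + jZ_L·tanβl) = 14.1 − j24.9 Ω
Γ_s = (Z_in − Z_s)/(Z_in + Z_s) = (-60.9 − j24.9)/(89.1 − j24.9), |Γ_s| = 0.711

|Γ| ≈ 0.711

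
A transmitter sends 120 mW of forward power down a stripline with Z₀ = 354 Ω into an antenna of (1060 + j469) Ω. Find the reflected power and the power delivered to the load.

|Γ| = |(706 + j469)/(1414 + j469)| = 0.569
|Γ|² = 0.324
P_refl = |Γ|²·P_inc = 38.8 mW, P_del = (1 − |Γ|²)·P_inc = 81.2 mW

P_reflected ≈ 38.8 mW; P_delivered ≈ 81.2 mW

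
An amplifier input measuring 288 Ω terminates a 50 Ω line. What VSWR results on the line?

VSWR ≈ 5.76

For a purely resistive load, VSWR = R_L/Z_0 or Z_0/R_L (whichever > 1) = 288/50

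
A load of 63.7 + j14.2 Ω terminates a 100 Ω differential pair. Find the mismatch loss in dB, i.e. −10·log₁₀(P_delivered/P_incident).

Γ = (-36.3 + j14.2)/(163.7 + j14.2), |Γ| = 0.237
|Γ|² = 0.0563, so P_del/P_inc = 1 − |Γ|² = 0.944
ML = −10·log₁₀(1 − |Γ|²)

mismatch loss ≈ 0.252 dB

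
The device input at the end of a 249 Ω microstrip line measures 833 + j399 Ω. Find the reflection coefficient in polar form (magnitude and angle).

Γ ≈ 0.613 ∠ 14.1°

Γ = (Z_L − Z_0)/(Z_L + Z_0) = (584 + j399)/(1082 + j399)
|Γ| = 707/1150 = 0.613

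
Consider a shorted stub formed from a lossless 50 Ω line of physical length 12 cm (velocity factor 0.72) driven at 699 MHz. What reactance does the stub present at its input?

λ = v/f = 0.72·c / 699 MHz = 0.309 m
βl = 2π·l/λ = 2π × 0.388 = 140°
tan(βl) = -0.845
For a shorted stub, Z_in = jZ_0·tan(βl)

X_in ≈ -42.3 Ω (capacitive)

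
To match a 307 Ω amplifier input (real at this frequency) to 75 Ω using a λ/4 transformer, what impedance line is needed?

Z_qwt = √(Z_0·R_L) = √(75 × 307) = √23020

Z_qwt ≈ 152 Ω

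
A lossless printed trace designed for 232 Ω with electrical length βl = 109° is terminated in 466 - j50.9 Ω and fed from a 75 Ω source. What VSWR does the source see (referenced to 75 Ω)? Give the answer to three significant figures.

tan(βl) = -2.9
Z_in = Z_0·(Z_L + jZ_0·tanβl)/(Z_0 + jZ_L·tanβl) = 129 + j71.9 Ω
Γ_s = (Z_in − Z_s)/(Z_in + Z_s) = (53.7 + j71.9)/(204 + j71.9), |Γ_s| = 0.415
VSWR = (1 + |Γ_s|)/(1 − |Γ_s|)

VSWR ≈ 2.42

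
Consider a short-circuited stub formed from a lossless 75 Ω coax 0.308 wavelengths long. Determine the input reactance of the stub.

βl = 2π × 0.308 = 111°
tan(βl) = -2.62
For a short-circuited stub, Z_in = jZ_0·tan(βl)

X_in ≈ -197 Ω (capacitive)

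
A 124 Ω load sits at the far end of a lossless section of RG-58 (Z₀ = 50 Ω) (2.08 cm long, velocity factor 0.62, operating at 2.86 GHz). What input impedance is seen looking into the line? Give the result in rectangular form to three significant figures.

λ = v/f = 0.62·c / 2.86 GHz = 0.065 m
βl = 2π·l/λ = 2π × 0.32 = 115°
tan(βl) = tan(115°) = -2.13
Z_in = Z_0·(Z_L + jZ_0·tanβl)/(Z_0 + jZ_L·tanβl)
     = 50·(124 − j107)/(50 − j264)

Z_in ≈ 23.8 + j19 Ω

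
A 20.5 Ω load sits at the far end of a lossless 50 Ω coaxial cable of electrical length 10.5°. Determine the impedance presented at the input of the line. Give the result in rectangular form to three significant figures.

Z_in ≈ 21.1 + j7.66 Ω

tan(βl) = tan(10.5°) = 0.185
Z_in = Z_0·(Z_L + jZ_0·tanβl)/(Z_0 + jZ_L·tanβl)
     = 50·(20.5 + j9.27)/(50 + j3.8)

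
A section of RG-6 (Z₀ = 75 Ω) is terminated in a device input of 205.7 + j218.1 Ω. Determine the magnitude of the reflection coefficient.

|Γ| ≈ 0.715

Γ = (Z_L − Z_0)/(Z_L + Z_0) = (130.7 + j218.1)/(280.7 + j218.1)
|Γ| = 254/355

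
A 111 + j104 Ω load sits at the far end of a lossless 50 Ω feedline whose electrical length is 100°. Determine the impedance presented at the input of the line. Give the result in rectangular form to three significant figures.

tan(βl) = tan(100°) = -5.67
Z_in = Z_0·(Z_L + jZ_0·tanβl)/(Z_0 + jZ_L·tanβl)
     = 50·(111 − j180)/(640 − j630)

Z_in ≈ 11.4 − j2.79 Ω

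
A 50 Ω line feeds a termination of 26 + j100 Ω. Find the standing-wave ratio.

VSWR ≈ 10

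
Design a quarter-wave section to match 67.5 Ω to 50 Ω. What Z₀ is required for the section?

Z_qwt ≈ 58.1 Ω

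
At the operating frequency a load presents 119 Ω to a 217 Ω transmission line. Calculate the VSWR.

VSWR ≈ 1.82

For a purely resistive load, VSWR = R_L/Z_0 or Z_0/R_L (whichever > 1) = 217/119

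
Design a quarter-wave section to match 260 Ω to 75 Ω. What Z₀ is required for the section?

Z_qwt = √(Z_0·R_L) = √(75 × 260) = √19500

Z_qwt ≈ 140 Ω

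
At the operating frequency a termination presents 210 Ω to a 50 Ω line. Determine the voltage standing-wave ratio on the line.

For a purely resistive load, VSWR = R_L/Z_0 or Z_0/R_L (whichever > 1) = 210/50

VSWR ≈ 4.2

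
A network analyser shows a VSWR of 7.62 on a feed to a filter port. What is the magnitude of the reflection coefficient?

|Γ| = (S − 1)/(S + 1) = (7.62 − 1)/(7.62 + 1) = 6.62/8.62

|Γ| ≈ 0.768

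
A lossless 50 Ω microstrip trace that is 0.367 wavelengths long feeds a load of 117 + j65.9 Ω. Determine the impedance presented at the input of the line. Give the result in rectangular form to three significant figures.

βl = 2π × 0.367 = 132°
tan(βl) = tan(132°) = -1.11
Z_in = Z_0·(Z_L + jZ_0·tanβl)/(Z_0 + jZ_L·tanβl)
     = 50·(117 + j10.6)/(123 − j129)

Z_in ≈ 20.4 + j25.8 Ω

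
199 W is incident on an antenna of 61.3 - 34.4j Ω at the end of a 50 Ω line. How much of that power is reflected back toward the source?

|Γ| = |(11.3 − j34.4)/(111.3 − j34.4)| = 0.311
|Γ|² = 0.0966
P_refl = |Γ|²·P_inc = 19.2 W, P_del = (1 − |Γ|²)·P_inc = 180 W

P_reflected ≈ 19.2 W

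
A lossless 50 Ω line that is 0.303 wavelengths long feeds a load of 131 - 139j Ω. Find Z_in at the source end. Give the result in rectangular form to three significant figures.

Z_in ≈ 11.5 + j27.9 Ω

βl = 2π × 0.303 = 109°
tan(βl) = tan(109°) = -2.89
Z_in = Z_0·(Z_L + jZ_0·tanβl)/(Z_0 + jZ_L·tanβl)
     = 50·(131 − j284)/(-352 − j379)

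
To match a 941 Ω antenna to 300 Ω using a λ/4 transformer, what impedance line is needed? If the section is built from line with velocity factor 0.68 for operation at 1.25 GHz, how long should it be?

Z_qwt ≈ 531 Ω; length ≈ 4.08 cm

Z_qwt = √(Z_0·R_L) = √(300 × 941) = √282300
λ = 0.68·c/f = 0.163 m, so l = λ/4 = 0.0408 m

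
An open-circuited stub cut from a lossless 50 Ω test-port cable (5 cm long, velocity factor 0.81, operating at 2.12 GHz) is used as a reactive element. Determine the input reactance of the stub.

X_in ≈ 118 Ω (inductive)

λ = v/f = 0.81·c / 2.12 GHz = 0.115 m
βl = 2π·l/λ = 2π × 0.436 = 157°
tan(βl) = -0.424
For an open-circuited stub, Z_in = −jZ_0·cot(βl) = −jZ_0/tan(βl)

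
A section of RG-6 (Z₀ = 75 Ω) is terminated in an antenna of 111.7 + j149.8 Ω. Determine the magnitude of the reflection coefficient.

Γ = (Z_L − Z_0)/(Z_L + Z_0) = (36.7 + j149.8)/(186.7 + j149.8)
|Γ| = 154/239

|Γ| ≈ 0.644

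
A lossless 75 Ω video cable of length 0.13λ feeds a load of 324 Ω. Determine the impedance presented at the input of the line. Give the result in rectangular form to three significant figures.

βl = 2π × 0.13 = 46.8°
tan(βl) = tan(46.8°) = 1.06
Z_in = Z_0·(Z_L + jZ_0·tanβl)/(Z_0 + jZ_L·tanβl)
     = 75·(324 + j79.9)/(75 + j345)

Z_in ≈ 31.2 − j63.6 Ω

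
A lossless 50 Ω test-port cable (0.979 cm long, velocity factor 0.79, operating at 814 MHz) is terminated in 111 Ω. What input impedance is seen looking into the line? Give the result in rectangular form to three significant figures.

Z_in ≈ 94.6 − j34.3 Ω

λ = v/f = 0.79·c / 814 MHz = 0.291 m
βl = 2π·l/λ = 2π × 0.0336 = 12.1°
tan(βl) = tan(12.1°) = 0.214
Z_in = Z_0·(Z_L + jZ_0·tanβl)/(Z_0 + jZ_L·tanβl)
     = 50·(111 + j10.7)/(50 + j23.8)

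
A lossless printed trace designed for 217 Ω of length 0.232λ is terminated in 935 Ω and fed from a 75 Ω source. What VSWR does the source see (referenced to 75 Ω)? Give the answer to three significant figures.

βl = 2π × 0.232 = 83.5°
tan(βl) = 8.8
Z_in = Z_0·(Z_L + jZ_0·tanβl)/(Z_0 + jZ_L·tanβl) = 51 − j23.3 Ω
Γ_s = (Z_in − Z_s)/(Z_in + Z_s) = (-24 − j23.3)/(126 − j23.3), |Γ_s| = 0.261
VSWR = (1 + |Γ_s|)/(1 − |Γ_s|)

VSWR ≈ 1.71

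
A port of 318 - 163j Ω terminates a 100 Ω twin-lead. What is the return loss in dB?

Γ = (218 − j163)/(418 − j163), |Γ| = 0.607
RL = −20·log₁₀|Γ| = −20·log₁₀(0.607)

RL ≈ 4.34 dB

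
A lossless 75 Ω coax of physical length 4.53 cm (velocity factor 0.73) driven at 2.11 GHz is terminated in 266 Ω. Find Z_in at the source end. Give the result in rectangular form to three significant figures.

λ = v/f = 0.73·c / 2.11 GHz = 0.104 m
βl = 2π·l/λ = 2π × 0.436 = 157°
tan(βl) = tan(157°) = -0.422
Z_in = Z_0·(Z_L + jZ_0·tanβl)/(Z_0 + jZ_L·tanβl)
     = 75·(266 − j31.6)/(75 − j112)

Z_in ≈ 96.7 + j113 Ω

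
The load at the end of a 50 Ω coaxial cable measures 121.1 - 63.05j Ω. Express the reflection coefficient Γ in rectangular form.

Γ = (Z_L − Z_0)/(Z_L + Z_0) = (71.1 − j63.05)/(171.1 − j63.05)

Γ ≈ 0.485 − j0.19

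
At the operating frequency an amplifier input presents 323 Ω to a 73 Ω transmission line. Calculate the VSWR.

VSWR ≈ 4.42

For a purely resistive load, VSWR = R_L/Z_0 or Z_0/R_L (whichever > 1) = 323/73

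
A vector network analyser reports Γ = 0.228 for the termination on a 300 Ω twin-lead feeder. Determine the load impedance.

Z_L = Z_0·(1 + Γ)/(1 − Γ) = 300·(1.23)/(0.772)

Z_L ≈ 477 Ω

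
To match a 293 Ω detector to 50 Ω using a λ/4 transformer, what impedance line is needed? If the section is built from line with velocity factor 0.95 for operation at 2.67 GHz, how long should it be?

Z_qwt ≈ 121 Ω; length ≈ 2.67 cm

Z_qwt = √(Z_0·R_L) = √(50 × 293) = √14650
λ = 0.95·c/f = 0.107 m, so l = λ/4 = 0.0267 m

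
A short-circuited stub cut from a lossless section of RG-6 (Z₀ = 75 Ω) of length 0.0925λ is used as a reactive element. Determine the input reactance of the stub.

βl = 2π × 0.0925 = 33.3°
tan(βl) = 0.657
For a short-circuited stub, Z_in = jZ_0·tan(βl)

X_in ≈ 49.3 Ω (inductive)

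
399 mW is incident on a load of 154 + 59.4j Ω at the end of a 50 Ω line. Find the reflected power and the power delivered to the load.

|Γ| = |(104 + j59.4)/(204 + j59.4)| = 0.564
|Γ|² = 0.318
P_refl = |Γ|²·P_inc = 127 mW, P_del = (1 − |Γ|²)·P_inc = 272 mW

P_reflected ≈ 127 mW; P_delivered ≈ 272 mW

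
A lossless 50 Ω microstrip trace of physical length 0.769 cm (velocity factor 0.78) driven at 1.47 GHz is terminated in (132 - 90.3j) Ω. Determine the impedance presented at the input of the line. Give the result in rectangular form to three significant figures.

Z_in ≈ 46.2 − j72.1 Ω

λ = v/f = 0.78·c / 1.47 GHz = 0.159 m
βl = 2π·l/λ = 2π × 0.0483 = 17.4°
tan(βl) = tan(17.4°) = 0.313
Z_in = Z_0·(Z_L + jZ_0·tanβl)/(Z_0 + jZ_L·tanβl)
     = 50·(132 − j74.6)/(78.3 + j41.3)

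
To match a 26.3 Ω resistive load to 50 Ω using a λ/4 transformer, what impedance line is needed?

Z_qwt = √(Z_0·R_L) = √(50 × 26.3) = √1315

Z_qwt ≈ 36.3 Ω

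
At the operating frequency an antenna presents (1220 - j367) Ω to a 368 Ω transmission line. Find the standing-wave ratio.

Γ = (Z_L − Z_0)/(Z_L + Z_0) = (852 − j367)/(1588 − j367)
|Γ| = 928/1630 = 0.569
VSWR = (1 + |Γ|)/(1 − |Γ|) = 1.57/0.431

VSWR ≈ 3.64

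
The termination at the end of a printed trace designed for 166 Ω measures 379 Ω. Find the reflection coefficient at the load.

Γ = (Z_L − Z_0)/(Z_L + Z_0) = (379 − 166)/(379 + 166) = 213/545

Γ = 0.391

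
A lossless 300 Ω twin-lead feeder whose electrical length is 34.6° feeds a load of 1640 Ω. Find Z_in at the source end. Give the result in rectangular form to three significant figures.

tan(βl) = tan(34.6°) = 0.69
Z_in = Z_0·(Z_L + jZ_0·tanβl)/(Z_0 + jZ_L·tanβl)
     = 300·(1640 + j207)/(300 + j1130)

Z_in ≈ 159 − j393 Ω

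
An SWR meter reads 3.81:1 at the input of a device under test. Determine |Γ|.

|Γ| ≈ 0.584

|Γ| = (S − 1)/(S + 1) = (3.81 − 1)/(3.81 + 1) = 2.81/4.81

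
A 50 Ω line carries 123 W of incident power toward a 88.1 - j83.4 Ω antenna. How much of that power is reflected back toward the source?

|Γ| = |(38.1 − j83.4)/(138.1 − j83.4)| = 0.568
|Γ|² = 0.323
P_refl = |Γ|²·P_inc = 39.7 W, P_del = (1 − |Γ|²)·P_inc = 83.3 W

P_reflected ≈ 39.7 W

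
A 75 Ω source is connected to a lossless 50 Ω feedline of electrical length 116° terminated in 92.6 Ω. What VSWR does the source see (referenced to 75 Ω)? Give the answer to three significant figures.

VSWR ≈ 2.53

tan(βl) = -2.05
Z_in = Z_0·(Z_L + jZ_0·tanβl)/(Z_0 + jZ_L·tanβl) = 31.3 + j16.2 Ω
Γ_s = (Z_in − Z_s)/(Z_in + Z_s) = (-43.7 + j16.2)/(106 + j16.2), |Γ_s| = 0.434
VSWR = (1 + |Γ_s|)/(1 − |Γ_s|)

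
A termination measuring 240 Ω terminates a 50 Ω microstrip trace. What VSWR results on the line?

For a purely resistive load, VSWR = R_L/Z_0 or Z_0/R_L (whichever > 1) = 240/50

VSWR ≈ 4.8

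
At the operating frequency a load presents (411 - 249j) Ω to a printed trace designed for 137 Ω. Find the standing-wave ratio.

Γ = (Z_L − Z_0)/(Z_L + Z_0) = (274 − j249)/(548 − j249)
|Γ| = 370/602 = 0.615
VSWR = (1 + |Γ|)/(1 − |Γ|) = 1.62/0.385

VSWR ≈ 4.2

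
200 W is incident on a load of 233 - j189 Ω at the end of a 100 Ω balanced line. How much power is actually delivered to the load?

P_delivered ≈ 127 W

|Γ| = |(133 − j189)/(333 − j189)| = 0.604
|Γ|² = 0.364
P_refl = |Γ|²·P_inc = 72.9 W, P_del = (1 − |Γ|²)·P_inc = 127 W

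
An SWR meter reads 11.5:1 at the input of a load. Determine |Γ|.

|Γ| ≈ 0.84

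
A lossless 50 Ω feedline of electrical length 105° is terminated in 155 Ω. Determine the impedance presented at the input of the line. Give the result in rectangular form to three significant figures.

Z_in ≈ 17.2 + j11.9 Ω

tan(βl) = tan(105°) = -3.73
Z_in = Z_0·(Z_L + jZ_0·tanβl)/(Z_0 + jZ_L·tanβl)
     = 50·(155 − j187)/(50 − j578)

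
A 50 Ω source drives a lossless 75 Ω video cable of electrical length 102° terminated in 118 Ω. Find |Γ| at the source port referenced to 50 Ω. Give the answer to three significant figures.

|Γ| ≈ 0.0945

tan(βl) = -4.7
Z_in = Z_0·(Z_L + jZ_0·tanβl)/(Z_0 + jZ_L·tanβl) = 48.9 + j9.33 Ω
Γ_s = (Z_in − Z_s)/(Z_in + Z_s) = (-1.07 + j9.33)/(98.9 + j9.33), |Γ_s| = 0.0945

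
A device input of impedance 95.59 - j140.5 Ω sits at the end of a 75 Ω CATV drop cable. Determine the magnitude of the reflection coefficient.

Γ = (Z_L − Z_0)/(Z_L + Z_0) = (20.59 − j140.5)/(170.6 − j140.5)
|Γ| = 142/221

|Γ| ≈ 0.643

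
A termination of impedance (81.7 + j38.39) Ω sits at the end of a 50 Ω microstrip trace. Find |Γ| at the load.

|Γ| ≈ 0.363

Γ = (Z_L − Z_0)/(Z_L + Z_0) = (31.7 + j38.39)/(131.7 + j38.39)
|Γ| = 49.8/137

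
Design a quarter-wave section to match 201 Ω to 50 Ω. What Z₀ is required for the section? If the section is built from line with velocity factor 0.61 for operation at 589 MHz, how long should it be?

Z_qwt ≈ 100 Ω; length ≈ 7.77 cm

Z_qwt = √(Z_0·R_L) = √(50 × 201) = √10050
λ = 0.61·c/f = 0.311 m, so l = λ/4 = 0.0777 m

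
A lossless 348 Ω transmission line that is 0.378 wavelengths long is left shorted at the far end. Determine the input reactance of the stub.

βl = 2π × 0.378 = 136°
tan(βl) = -0.963
For a shorted stub, Z_in = jZ_0·tan(βl)

X_in ≈ -335 Ω (capacitive)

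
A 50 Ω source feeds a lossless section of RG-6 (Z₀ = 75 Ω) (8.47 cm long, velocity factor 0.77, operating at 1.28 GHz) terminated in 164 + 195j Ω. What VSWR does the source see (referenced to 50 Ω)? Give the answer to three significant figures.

λ = v/f = 0.77·c / 1.28 GHz = 0.18 m
βl = 2π·l/λ = 2π × 0.469 = 169°
tan(βl) = -0.195
Z_in = Z_0·(Z_L + jZ_0·tanβl)/(Z_0 + jZ_L·tanβl) = 69.4 + j139 Ω
Γ_s = (Z_in − Z_s)/(Z_in + Z_s) = (19.4 + j139)/(119 + j139), |Γ_s| = 0.767
VSWR = (1 + |Γ_s|)/(1 − |Γ_s|)

VSWR ≈ 7.57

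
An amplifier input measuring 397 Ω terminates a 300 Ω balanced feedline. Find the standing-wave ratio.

Γ = (397 − 300)/(397 + 300) = 0.139
VSWR = (1 + 0.139)/(1 − 0.139)

VSWR ≈ 1.32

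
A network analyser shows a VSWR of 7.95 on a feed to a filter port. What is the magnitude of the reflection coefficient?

|Γ| ≈ 0.777

|Γ| = (S − 1)/(S + 1) = (7.95 − 1)/(7.95 + 1) = 6.95/8.95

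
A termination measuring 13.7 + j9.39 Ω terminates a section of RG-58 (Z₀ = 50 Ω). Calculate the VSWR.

VSWR ≈ 3.79

Γ = (Z_L − Z_0)/(Z_L + Z_0) = (-36.3 + j9.39)/(63.7 + j9.39)
|Γ| = 37.5/64.4 = 0.582
VSWR = (1 + |Γ|)/(1 − |Γ|) = 1.58/0.418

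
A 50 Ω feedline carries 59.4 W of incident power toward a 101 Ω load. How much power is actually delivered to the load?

P_delivered ≈ 52.6 W

Γ = (101 − 50)/(101 + 50) = 0.338
|Γ|² = 0.114
P_refl = |Γ|²·P_inc = 6.78 W, P_del = (1 − |Γ|²)·P_inc = 52.6 W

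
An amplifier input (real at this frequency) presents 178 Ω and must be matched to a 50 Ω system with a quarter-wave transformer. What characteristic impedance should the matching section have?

Z_qwt = √(Z_0·R_L) = √(50 × 178) = √8900

Z_qwt ≈ 94.3 Ω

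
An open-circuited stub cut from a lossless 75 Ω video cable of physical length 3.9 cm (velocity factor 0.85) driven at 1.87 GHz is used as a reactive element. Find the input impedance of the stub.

Z_in ≈ +j17.3 Ω

λ = v/f = 0.85·c / 1.87 GHz = 0.136 m
βl = 2π·l/λ = 2π × 0.286 = 103°
tan(βl) = -4.35
For an open-circuited stub, Z_in = −jZ_0·cot(βl) = −jZ_0/tan(βl)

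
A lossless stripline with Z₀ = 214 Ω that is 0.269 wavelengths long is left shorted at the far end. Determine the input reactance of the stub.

βl = 2π × 0.269 = 96.8°
tan(βl) = -8.34
For a shorted stub, Z_in = jZ_0·tan(βl)

X_in ≈ -1780 Ω (capacitive)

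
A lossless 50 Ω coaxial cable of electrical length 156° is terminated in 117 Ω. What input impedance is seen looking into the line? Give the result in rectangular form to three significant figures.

tan(βl) = tan(156°) = -0.445
Z_in = Z_0·(Z_L + jZ_0·tanβl)/(Z_0 + jZ_L·tanβl)
     = 50·(117 − j22.3)/(50 − j52.1)

Z_in ≈ 67.2 + j47.8 Ω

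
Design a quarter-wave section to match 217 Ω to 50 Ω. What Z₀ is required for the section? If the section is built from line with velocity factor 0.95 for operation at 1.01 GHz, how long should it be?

Z_qwt = √(Z_0·R_L) = √(50 × 217) = √10850
λ = 0.95·c/f = 0.282 m, so l = λ/4 = 0.0705 m

Z_qwt ≈ 104 Ω; length ≈ 7.05 cm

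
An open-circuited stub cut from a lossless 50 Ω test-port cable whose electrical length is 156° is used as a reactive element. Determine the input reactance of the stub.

X_in ≈ 112 Ω (inductive)

tan(βl) = -0.445
For an open-circuited stub, Z_in = −jZ_0·cot(βl) = −jZ_0/tan(βl)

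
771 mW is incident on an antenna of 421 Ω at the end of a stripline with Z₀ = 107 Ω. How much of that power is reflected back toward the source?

Γ = (421 − 107)/(421 + 107) = 0.595
|Γ|² = 0.354
P_refl = |Γ|²·P_inc = 273 mW, P_del = (1 − |Γ|²)·P_inc = 498 mW

P_reflected ≈ 273 mW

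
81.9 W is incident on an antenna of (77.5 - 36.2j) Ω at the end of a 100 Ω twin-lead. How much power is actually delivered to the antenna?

P_delivered ≈ 77.4 W

|Γ| = |(-22.5 − j36.2)/(177.5 − j36.2)| = 0.235
|Γ|² = 0.0554
P_refl = |Γ|²·P_inc = 4.53 W, P_del = (1 − |Γ|²)·P_inc = 77.4 W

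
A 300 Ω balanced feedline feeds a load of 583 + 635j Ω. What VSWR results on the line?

VSWR ≈ 4.54

Γ = (Z_L − Z_0)/(Z_L + Z_0) = (283 + j635)/(883 + j635)
|Γ| = 695/1090 = 0.639
VSWR = (1 + |Γ|)/(1 − |Γ|) = 1.64/0.361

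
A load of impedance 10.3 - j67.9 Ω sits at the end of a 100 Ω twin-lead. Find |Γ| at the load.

|Γ| ≈ 0.869

Γ = (Z_L − Z_0)/(Z_L + Z_0) = (-89.7 − j67.9)/(110.3 − j67.9)
|Γ| = 113/130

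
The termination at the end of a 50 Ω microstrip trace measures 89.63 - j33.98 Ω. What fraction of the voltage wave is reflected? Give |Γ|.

|Γ| ≈ 0.363

Γ = (Z_L − Z_0)/(Z_L + Z_0) = (39.63 − j33.98)/(139.6 − j33.98)
|Γ| = 52.2/144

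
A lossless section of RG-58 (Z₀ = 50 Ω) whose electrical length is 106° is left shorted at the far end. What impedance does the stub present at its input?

tan(βl) = -3.49
For a shorted stub, Z_in = jZ_0·tan(βl)

Z_in ≈ −j174 Ω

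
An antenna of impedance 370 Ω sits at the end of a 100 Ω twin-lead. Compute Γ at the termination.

Γ = 0.574

Γ = (Z_L − Z_0)/(Z_L + Z_0) = (370 − 100)/(370 + 100) = 270/470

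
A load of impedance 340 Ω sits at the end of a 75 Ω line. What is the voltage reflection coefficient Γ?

Γ = (Z_L − Z_0)/(Z_L + Z_0) = (340 − 75)/(340 + 75) = 265/415

Γ = 0.639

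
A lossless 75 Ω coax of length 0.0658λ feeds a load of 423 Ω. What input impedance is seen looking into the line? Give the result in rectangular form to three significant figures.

βl = 2π × 0.0658 = 23.7°
tan(βl) = tan(23.7°) = 0.439
Z_in = Z_0·(Z_L + jZ_0·tanβl)/(Z_0 + jZ_L·tanβl)
     = 75·(423 + j32.9)/(75 + j186)

Z_in ≈ 70.8 − j142 Ω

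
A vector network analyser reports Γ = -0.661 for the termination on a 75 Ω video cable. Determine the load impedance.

Z_L ≈ 15.3 Ω

Z_L = Z_0·(1 + Γ)/(1 − Γ) = 75·(0.339)/(1.66)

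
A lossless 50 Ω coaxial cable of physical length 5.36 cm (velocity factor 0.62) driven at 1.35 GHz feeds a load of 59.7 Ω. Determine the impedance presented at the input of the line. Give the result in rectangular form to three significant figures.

λ = v/f = 0.62·c / 1.35 GHz = 0.138 m
βl = 2π·l/λ = 2π × 0.389 = 140°
tan(βl) = tan(140°) = -0.838
Z_in = Z_0·(Z_L + jZ_0·tanβl)/(Z_0 + jZ_L·tanβl)
     = 50·(59.7 − j41.9)/(50 − j50)

Z_in ≈ 50.8 + j8.91 Ω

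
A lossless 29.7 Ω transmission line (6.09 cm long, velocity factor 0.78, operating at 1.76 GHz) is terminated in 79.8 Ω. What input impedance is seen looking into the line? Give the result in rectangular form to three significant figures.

Z_in ≈ 56.1 + j32.7 Ω

λ = v/f = 0.78·c / 1.76 GHz = 0.133 m
βl = 2π·l/λ = 2π × 0.458 = 165°
tan(βl) = tan(165°) = -0.27
Z_in = Z_0·(Z_L + jZ_0·tanβl)/(Z_0 + jZ_L·tanβl)
     = 29.7·(79.8 − j8.01)/(29.7 − j21.5)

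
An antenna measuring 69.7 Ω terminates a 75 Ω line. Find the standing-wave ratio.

VSWR ≈ 1.08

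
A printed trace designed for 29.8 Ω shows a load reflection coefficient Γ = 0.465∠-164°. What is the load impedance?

Z_L ≈ 11.1 − j3.62 Ω

Z_L = Z_0·(1 + Γ)/(1 − Γ) = 29.8·(0.553 − j0.128)/(1.45 + j0.128)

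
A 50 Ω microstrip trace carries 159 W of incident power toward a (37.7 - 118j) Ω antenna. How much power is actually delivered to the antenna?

P_delivered ≈ 55.5 W

|Γ| = |(-12.3 − j118)/(87.7 − j118)| = 0.807
|Γ|² = 0.651
P_refl = |Γ|²·P_inc = 104 W, P_del = (1 − |Γ|²)·P_inc = 55.5 W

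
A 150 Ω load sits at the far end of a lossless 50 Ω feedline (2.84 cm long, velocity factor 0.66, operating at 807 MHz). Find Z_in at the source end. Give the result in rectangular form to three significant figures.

λ = v/f = 0.66·c / 807 MHz = 0.245 m
βl = 2π·l/λ = 2π × 0.116 = 41.7°
tan(βl) = tan(41.7°) = 0.89
Z_in = Z_0·(Z_L + jZ_0·tanβl)/(Z_0 + jZ_L·tanβl)
     = 50·(150 + j44.5)/(50 + j134)

Z_in ≈ 33.1 − j43.8 Ω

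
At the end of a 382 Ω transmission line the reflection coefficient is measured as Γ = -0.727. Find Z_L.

Z_L ≈ 60.4 Ω

Z_L = Z_0·(1 + Γ)/(1 − Γ) = 382·(0.273)/(1.73)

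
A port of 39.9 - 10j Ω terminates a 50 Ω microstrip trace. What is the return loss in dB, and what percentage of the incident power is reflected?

Γ = (-10.1 − j10)/(89.9 − j10), |Γ| = 0.157
RL = −20·log₁₀(0.157) = 16.1 dB
P_refl/P_inc = |Γ|² = 0.0247

RL ≈ 16.1 dB; 2.47% of incident power reflected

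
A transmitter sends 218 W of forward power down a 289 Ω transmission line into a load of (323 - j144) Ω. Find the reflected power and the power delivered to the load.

P_reflected ≈ 12.1 W; P_delivered ≈ 206 W

|Γ| = |(34 − j144)/(612 − j144)| = 0.235
|Γ|² = 0.0554
P_refl = |Γ|²·P_inc = 12.1 W, P_del = (1 − |Γ|²)·P_inc = 206 W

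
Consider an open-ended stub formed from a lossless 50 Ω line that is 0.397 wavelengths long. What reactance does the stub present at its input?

X_in ≈ 66.2 Ω (inductive)

βl = 2π × 0.397 = 143°
tan(βl) = -0.756
For an open-ended stub, Z_in = −jZ_0·cot(βl) = −jZ_0/tan(βl)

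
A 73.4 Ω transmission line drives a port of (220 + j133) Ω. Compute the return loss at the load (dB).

RL ≈ 4.23 dB

Γ = (146.6 + j133)/(293.4 + j133), |Γ| = 0.614
RL = −20·log₁₀|Γ| = −20·log₁₀(0.614)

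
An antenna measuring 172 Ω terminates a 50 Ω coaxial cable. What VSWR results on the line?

VSWR ≈ 3.44

Γ = (172 − 50)/(172 + 50) = 0.55
VSWR = (1 + 0.55)/(1 − 0.55)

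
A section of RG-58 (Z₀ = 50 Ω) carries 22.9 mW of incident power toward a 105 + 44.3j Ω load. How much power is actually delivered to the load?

P_delivered ≈ 18.5 mW

|Γ| = |(55 + j44.3)/(155 + j44.3)| = 0.438
|Γ|² = 0.192
P_refl = |Γ|²·P_inc = 4.39 mW, P_del = (1 − |Γ|²)·P_inc = 18.5 mW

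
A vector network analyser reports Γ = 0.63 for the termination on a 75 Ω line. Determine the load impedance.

Z_L ≈ 330 Ω

Z_L = Z_0·(1 + Γ)/(1 − Γ) = 75·(1.63)/(0.37)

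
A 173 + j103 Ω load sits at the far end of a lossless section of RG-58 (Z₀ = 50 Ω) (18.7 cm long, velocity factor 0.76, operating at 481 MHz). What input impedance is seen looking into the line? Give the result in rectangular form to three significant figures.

λ = v/f = 0.76·c / 481 MHz = 0.474 m
βl = 2π·l/λ = 2π × 0.395 = 142°
tan(βl) = tan(142°) = -0.781
Z_in = Z_0·(Z_L + jZ_0·tanβl)/(Z_0 + jZ_L·tanβl)
     = 50·(173 + j64)/(130 − j135)

Z_in ≈ 19.7 + j45 Ω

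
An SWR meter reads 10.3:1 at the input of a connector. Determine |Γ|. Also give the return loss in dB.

|Γ| = (S − 1)/(S + 1) = (10.3 − 1)/(10.3 + 1) = 9.3/11.3
RL = −20·log₁₀|Γ| = −20·log₁₀(0.823)

|Γ| ≈ 0.823; return loss ≈ 1.69 dB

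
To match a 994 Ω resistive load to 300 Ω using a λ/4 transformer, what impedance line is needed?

Z_qwt ≈ 546 Ω

Z_qwt = √(Z_0·R_L) = √(300 × 994) = √298200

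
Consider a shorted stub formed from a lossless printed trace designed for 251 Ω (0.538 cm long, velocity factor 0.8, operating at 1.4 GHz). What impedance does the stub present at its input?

Z_in ≈ +j50.1 Ω

λ = v/f = 0.8·c / 1.4 GHz = 0.171 m
βl = 2π·l/λ = 2π × 0.0314 = 11.3°
tan(βl) = 0.2
For a shorted stub, Z_in = jZ_0·tan(βl)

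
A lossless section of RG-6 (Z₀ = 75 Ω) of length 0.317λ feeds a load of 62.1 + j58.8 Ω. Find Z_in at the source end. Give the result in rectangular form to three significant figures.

Z_in ≈ 33.8 − j16.8 Ω

βl = 2π × 0.317 = 114°
tan(βl) = tan(114°) = -2.23
Z_in = Z_0·(Z_L + jZ_0·tanβl)/(Z_0 + jZ_L·tanβl)
     = 75·(62.1 − j109)/(206 − j139)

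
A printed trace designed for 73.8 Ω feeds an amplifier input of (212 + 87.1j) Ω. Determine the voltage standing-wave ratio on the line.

Γ = (Z_L − Z_0)/(Z_L + Z_0) = (138.2 + j87.1)/(285.8 + j87.1)
|Γ| = 163/299 = 0.547
VSWR = (1 + |Γ|)/(1 − |Γ|) = 1.55/0.453

VSWR ≈ 3.41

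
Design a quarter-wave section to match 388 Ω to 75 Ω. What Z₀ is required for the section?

Z_qwt = √(Z_0·R_L) = √(75 × 388) = √29100

Z_qwt ≈ 171 Ω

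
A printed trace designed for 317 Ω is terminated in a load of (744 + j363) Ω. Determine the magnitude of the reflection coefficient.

|Γ| ≈ 0.5

Γ = (Z_L − Z_0)/(Z_L + Z_0) = (427 + j363)/(1061 + j363)
|Γ| = 560/1120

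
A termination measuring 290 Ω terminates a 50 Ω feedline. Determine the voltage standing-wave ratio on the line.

VSWR ≈ 5.8

For a purely resistive load, VSWR = R_L/Z_0 or Z_0/R_L (whichever > 1) = 290/50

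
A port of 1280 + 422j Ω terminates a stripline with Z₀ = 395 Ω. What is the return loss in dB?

Γ = (885 + j422)/(1675 + j422), |Γ| = 0.568
RL = −20·log₁₀|Γ| = −20·log₁₀(0.568)

RL ≈ 4.92 dB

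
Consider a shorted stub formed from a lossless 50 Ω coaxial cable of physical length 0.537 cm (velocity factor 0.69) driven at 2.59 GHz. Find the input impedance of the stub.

λ = v/f = 0.69·c / 2.59 GHz = 0.0799 m
βl = 2π·l/λ = 2π × 0.0672 = 24.2°
tan(βl) = 0.449
For a shorted stub, Z_in = jZ_0·tan(βl)

Z_in ≈ +j22.5 Ω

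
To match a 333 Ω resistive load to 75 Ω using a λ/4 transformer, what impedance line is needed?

Z_qwt = √(Z_0·R_L) = √(75 × 333) = √24980

Z_qwt ≈ 158 Ω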